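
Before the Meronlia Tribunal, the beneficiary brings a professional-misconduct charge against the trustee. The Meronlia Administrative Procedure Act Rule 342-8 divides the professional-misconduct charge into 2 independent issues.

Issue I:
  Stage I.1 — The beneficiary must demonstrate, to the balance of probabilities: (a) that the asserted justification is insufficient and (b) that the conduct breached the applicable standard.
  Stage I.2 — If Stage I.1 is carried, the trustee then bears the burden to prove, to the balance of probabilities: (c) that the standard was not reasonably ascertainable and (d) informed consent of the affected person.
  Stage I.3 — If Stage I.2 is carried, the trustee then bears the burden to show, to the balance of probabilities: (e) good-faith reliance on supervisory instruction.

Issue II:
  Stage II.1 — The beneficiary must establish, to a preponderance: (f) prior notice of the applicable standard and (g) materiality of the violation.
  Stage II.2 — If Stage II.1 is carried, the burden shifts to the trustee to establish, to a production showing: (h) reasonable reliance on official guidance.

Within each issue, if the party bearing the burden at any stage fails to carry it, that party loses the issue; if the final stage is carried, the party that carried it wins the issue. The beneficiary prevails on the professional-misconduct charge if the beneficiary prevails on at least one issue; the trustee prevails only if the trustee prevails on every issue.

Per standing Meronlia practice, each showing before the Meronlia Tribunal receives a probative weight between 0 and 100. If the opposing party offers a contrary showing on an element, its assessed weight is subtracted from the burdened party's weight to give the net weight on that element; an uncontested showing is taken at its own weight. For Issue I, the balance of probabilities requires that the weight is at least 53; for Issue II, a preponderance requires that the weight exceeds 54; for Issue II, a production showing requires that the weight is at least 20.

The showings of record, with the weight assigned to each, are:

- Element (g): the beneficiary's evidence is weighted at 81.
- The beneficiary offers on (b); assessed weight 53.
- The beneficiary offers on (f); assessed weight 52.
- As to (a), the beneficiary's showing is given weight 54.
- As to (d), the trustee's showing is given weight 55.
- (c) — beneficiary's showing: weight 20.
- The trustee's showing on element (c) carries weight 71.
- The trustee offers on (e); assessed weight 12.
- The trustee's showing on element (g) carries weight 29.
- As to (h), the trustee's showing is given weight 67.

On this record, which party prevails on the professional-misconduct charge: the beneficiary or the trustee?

— Issue I —
At Stage I.1 the beneficiary must meet the balance of probabilities (weight is at least 53): on (a) the weight is 54, ≥ 53, so (a) meets the standard; on (b) the weight is 53, ≥ 53, so (b) meets the standard.
  All elements met. The burden passes to the trustee.
At Stage I.2 the trustee must meet the balance of probabilities (weight is at least 53): on (c) the weight is 71 less the opposing 20 gives net 51, which does not reach 53, so (c) does not meet the standard; on (d) the weight is 55, which does reach 53, so (d) meets the standard.
  Stage I.2 not carried; the trustee fails its burden.
The analysis ends at Stage I.2; the beneficiary prevails on this issue.
— Issue II —
At Stage II.1 the beneficiary must meet a preponderance (weight exceeds 54): on (f) the weight is 52, which does not exceed 54, so (f) does not meet the standard; on (g) the weight is 81 less the opposing 29 gives net 52, ≤ 54, so (g) does not meet the standard.
  Not every element is met, so the beneficiary fails to carry Stage II.1.
The trustee prevails on this issue.
Per-issue: Issue I → beneficiary; Issue II → trustee. The beneficiary must prevail on at least one issue; overall, the beneficiary prevails.

beneficiary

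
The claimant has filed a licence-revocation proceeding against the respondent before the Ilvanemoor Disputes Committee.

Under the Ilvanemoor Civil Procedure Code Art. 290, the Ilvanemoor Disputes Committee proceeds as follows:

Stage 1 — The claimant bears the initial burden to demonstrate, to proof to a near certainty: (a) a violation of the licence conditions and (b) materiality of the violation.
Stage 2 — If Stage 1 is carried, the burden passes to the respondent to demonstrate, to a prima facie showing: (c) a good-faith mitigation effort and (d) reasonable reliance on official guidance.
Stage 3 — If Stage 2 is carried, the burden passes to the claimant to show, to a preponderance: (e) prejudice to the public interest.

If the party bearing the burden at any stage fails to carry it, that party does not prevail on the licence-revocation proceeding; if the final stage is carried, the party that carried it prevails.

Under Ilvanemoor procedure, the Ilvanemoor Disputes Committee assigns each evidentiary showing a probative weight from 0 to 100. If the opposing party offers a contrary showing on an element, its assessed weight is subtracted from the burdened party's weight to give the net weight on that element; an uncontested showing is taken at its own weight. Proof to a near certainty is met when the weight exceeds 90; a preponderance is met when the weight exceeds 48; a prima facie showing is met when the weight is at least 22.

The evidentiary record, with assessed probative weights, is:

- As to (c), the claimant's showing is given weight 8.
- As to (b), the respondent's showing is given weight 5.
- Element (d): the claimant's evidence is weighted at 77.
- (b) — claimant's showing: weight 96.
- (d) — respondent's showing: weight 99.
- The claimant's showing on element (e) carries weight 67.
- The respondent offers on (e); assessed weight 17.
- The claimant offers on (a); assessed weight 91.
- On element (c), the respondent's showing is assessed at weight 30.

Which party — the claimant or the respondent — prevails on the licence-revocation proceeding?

claimant

Stage 1 (claimant, proof to a near certainty, weight exceeds 90): (a) 91 > 90 — meets; (b) net 96−5=91 > 90 — meets.
  All elements met. The burden passes to the respondent.
Stage 2 (respondent, a prima facie showing, weight is at least 22): (c) net 30−8=22 ≥ 22 — meets; (d) net 99−77=22 ≥ 22 — meets.
  Stage 2 is satisfied; the onus moves to the claimant.
Stage 3 (claimant, a preponderance, weight exceeds 48): (e) net 67−17=50 > 48 — meets.
  The claimant carries the last stage.
All stages carried — the claimant prevails.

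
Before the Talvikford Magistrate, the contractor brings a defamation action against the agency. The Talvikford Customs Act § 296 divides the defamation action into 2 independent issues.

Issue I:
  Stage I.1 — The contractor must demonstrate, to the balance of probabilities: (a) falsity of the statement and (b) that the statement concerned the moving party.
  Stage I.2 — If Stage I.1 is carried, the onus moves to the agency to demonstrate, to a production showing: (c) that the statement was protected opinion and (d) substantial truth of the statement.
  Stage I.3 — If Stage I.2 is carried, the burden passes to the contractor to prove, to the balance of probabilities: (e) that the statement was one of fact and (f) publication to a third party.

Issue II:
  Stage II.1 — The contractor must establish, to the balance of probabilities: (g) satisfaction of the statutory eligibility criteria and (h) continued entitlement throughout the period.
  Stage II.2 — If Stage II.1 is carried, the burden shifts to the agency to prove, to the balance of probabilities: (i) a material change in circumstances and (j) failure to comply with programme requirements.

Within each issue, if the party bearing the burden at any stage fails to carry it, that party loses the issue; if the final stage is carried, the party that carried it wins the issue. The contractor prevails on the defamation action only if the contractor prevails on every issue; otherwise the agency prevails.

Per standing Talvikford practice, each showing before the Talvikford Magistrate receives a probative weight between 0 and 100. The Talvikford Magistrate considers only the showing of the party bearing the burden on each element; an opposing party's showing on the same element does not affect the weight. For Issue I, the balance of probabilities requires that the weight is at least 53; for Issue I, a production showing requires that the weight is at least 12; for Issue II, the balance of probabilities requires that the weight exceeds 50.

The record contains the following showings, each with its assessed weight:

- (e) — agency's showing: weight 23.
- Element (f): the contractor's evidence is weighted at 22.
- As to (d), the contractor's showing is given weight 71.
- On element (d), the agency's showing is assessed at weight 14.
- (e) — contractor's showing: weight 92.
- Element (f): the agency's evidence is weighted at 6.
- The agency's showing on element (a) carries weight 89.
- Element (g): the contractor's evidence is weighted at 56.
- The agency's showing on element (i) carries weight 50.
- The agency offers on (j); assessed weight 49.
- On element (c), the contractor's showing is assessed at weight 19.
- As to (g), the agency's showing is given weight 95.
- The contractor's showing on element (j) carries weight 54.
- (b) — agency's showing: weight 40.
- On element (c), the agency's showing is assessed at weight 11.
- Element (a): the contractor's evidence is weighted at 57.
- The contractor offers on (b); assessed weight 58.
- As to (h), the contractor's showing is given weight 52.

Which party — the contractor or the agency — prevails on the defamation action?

contractor

— Issue I —
Stage I.1 — burden on contractor; standard: the balance of probabilities (weight is at least 53).
    (a): 57 (agency's 89 disregarded) ≥ 53 [met]
    (b): 58 (agency's 40 disregarded) ≥ 53 [met]
  Stage I.1 is satisfied; the onus moves to the agency.
Stage I.2 — burden on agency; standard: a production showing (weight is at least 12).
    (c): 11 (contractor's 19 disregarded) < 12 [not met]
    (d): 14 (contractor's 71 disregarded) ≥ 12 [met]
  Not every element is met, so the agency fails to carry Stage I.2.
So the contractor prevails on this issue.
— Issue II —
Stage II.1 — burden on contractor; standard: the balance of probabilities (weight exceeds 50).
    (g): 56 (agency's 95 disregarded) > 50 [met]
    (h): 52 > 50 [met]
  Stage II.1 is satisfied; the onus moves to the agency.
Stage II.2 — burden on agency; standard: the balance of probabilities (weight exceeds 50).
    (i): 50 ≤ 50 [not met]
    (j): 49 (contractor's 54 disregarded) ≤ 50 [not met]
  Stage II.2 not carried; the agency fails its burden.
The contractor prevails on this issue.
Per-issue: Issue I → contractor; Issue II → contractor. The contractor must prevail on every issue; overall, the contractor prevails.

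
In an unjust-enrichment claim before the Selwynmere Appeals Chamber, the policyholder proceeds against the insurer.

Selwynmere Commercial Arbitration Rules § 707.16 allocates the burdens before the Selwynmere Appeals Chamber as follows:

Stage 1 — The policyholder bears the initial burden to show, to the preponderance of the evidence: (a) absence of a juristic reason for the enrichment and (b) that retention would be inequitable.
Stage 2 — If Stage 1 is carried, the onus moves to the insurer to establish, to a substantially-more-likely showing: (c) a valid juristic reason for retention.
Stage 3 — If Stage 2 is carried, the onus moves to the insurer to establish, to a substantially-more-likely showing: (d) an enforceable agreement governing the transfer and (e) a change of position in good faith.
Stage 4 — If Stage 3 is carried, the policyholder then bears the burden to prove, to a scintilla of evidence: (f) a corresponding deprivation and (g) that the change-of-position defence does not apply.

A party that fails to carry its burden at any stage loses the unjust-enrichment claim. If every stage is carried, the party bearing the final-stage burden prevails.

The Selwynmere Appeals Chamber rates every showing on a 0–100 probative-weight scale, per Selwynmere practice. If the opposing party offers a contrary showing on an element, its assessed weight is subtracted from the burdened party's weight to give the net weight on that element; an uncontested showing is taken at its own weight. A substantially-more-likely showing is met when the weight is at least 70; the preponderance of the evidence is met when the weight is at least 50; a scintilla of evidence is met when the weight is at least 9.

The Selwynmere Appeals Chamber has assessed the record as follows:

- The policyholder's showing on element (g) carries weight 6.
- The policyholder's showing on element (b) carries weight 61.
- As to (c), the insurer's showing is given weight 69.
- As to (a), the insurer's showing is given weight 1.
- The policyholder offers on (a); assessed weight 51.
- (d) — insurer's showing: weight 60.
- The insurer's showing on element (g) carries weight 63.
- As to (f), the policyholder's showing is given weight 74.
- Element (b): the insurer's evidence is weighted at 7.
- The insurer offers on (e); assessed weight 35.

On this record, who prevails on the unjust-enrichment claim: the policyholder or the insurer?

Stage 1 — burden on policyholder; standard: the preponderance of the evidence (weight is at least 50).
    (a): 51 − 1 = 50 ≥ 50 [met]
    (b): 61 − 7 = 54 ≥ 50 [met]
  Stage 1 is satisfied; the onus moves to the insurer.
Stage 2 — burden on insurer; standard: a substantially-more-likely showing (weight is at least 70).
    (c): 69 < 70 [not met]
  Stage 2 not carried; the insurer fails its burden.
The policyholder prevails.

policyholder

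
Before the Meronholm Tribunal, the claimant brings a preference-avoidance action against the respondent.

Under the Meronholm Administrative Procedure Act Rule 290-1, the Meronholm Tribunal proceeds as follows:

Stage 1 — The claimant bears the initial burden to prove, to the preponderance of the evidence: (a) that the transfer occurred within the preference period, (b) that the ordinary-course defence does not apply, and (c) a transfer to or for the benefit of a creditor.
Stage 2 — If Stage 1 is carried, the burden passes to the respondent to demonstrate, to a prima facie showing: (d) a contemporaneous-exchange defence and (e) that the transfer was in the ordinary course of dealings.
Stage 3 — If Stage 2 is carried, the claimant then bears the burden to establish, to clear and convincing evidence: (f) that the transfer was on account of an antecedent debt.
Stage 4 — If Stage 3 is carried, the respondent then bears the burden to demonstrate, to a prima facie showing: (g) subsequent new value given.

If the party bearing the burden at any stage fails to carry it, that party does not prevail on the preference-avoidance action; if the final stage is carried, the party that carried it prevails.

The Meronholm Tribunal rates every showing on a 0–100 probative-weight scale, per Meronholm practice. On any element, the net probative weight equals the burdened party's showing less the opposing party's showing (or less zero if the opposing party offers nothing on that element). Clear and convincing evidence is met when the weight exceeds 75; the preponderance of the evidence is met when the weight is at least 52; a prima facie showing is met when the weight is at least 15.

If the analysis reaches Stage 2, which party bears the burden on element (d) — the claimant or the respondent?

respondent

Stage 2's rule assigns the burden to the respondent (to a prima facie showing).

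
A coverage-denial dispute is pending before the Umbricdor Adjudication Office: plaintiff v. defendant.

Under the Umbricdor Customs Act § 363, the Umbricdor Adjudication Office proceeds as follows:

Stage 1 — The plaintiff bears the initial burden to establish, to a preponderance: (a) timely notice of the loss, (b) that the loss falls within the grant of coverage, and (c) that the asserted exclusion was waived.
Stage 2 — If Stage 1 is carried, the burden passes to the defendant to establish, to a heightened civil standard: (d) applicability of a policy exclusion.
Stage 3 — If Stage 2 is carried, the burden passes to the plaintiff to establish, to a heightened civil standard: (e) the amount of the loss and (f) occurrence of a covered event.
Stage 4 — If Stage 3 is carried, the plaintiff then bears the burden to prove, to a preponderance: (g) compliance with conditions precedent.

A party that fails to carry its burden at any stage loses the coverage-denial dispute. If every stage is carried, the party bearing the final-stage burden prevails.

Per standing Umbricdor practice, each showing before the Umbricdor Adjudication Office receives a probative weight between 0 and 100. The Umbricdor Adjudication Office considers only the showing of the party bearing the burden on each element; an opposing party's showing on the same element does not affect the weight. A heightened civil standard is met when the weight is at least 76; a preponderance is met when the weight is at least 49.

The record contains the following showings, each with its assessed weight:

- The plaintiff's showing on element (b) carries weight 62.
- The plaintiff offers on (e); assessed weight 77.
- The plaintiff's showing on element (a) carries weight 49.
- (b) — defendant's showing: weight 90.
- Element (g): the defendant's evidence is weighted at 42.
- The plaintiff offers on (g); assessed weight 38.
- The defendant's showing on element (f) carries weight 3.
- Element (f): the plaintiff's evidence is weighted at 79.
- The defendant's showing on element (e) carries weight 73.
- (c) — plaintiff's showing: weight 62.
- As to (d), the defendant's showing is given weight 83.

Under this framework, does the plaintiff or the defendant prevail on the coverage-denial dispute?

At Stage 1 the plaintiff must meet a preponderance (weight is at least 49): on (a) the weight is 49, ≥ 49, so (a) meets the standard; on (b) the weight is 62 (the defendant's 90 is given no effect), which does reach 49, so (b) meets the standard; on (c) the weight is 62, which does reach 49, so (c) meets the standard.
  All elements met. The burden passes to the defendant.
At Stage 2 the defendant must meet a heightened civil standard (weight is at least 76): on (d) the weight is 83, ≥ 76, so (d) meets the standard.
  All elements met. The burden passes to the plaintiff.
At Stage 3 the plaintiff must meet a heightened civil standard (weight is at least 76): on (e) the weight is 77 (the defendant's 73 is given no effect), which does reach 76, so (e) meets the standard; on (f) the weight is 79 (the defendant's 3 is given no effect), ≥ 76, so (f) meets the standard.
  All elements met. The plaintiff retains the burden for Stage 4.
At Stage 4 the plaintiff must meet a preponderance (weight is at least 49): on (g) the weight is 38 (the defendant's 42 is given no effect), < 49, so (g) does not meet the standard.
  Not every element is met, so the plaintiff fails to carry Stage 4.
The defendant prevails.

defendant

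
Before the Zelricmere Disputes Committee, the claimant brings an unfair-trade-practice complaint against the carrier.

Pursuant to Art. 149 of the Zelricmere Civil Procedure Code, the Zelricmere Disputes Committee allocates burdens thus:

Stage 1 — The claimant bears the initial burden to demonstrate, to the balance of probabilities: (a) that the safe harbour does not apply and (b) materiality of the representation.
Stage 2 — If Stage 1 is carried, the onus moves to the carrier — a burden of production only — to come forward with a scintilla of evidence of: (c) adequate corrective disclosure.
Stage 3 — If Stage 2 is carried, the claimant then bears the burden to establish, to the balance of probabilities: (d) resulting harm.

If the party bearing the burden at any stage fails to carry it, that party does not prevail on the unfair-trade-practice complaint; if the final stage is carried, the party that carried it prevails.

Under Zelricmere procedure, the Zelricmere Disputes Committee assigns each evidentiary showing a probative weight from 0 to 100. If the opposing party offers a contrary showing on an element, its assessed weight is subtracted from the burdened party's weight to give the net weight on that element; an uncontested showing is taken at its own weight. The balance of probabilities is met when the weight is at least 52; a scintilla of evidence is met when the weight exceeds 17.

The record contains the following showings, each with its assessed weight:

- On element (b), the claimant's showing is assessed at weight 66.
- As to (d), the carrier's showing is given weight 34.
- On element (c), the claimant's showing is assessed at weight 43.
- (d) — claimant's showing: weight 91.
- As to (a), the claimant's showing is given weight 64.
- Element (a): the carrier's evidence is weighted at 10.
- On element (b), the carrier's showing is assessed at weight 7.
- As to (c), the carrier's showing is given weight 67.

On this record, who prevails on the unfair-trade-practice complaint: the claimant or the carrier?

Stage 1 (claimant, the balance of probabilities, weight is at least 52): (a) net 64−10=54 ≥ 52 — meets; (b) net 66−7=59 ≥ 52 — meets.
  Stage 1 carried; the burden shifts to the carrier.
Stage 2 (carrier, a scintilla of evidence, weight exceeds 17): (c) net 67−43=24 > 17 — meets.
  All elements met. The burden passes to the claimant.
Stage 3 (claimant, the balance of probabilities, weight is at least 52): (d) net 91−34=57 ≥ 52 — meets.
  All elements met at the final stage.
All stages carried — the claimant prevails.

claimant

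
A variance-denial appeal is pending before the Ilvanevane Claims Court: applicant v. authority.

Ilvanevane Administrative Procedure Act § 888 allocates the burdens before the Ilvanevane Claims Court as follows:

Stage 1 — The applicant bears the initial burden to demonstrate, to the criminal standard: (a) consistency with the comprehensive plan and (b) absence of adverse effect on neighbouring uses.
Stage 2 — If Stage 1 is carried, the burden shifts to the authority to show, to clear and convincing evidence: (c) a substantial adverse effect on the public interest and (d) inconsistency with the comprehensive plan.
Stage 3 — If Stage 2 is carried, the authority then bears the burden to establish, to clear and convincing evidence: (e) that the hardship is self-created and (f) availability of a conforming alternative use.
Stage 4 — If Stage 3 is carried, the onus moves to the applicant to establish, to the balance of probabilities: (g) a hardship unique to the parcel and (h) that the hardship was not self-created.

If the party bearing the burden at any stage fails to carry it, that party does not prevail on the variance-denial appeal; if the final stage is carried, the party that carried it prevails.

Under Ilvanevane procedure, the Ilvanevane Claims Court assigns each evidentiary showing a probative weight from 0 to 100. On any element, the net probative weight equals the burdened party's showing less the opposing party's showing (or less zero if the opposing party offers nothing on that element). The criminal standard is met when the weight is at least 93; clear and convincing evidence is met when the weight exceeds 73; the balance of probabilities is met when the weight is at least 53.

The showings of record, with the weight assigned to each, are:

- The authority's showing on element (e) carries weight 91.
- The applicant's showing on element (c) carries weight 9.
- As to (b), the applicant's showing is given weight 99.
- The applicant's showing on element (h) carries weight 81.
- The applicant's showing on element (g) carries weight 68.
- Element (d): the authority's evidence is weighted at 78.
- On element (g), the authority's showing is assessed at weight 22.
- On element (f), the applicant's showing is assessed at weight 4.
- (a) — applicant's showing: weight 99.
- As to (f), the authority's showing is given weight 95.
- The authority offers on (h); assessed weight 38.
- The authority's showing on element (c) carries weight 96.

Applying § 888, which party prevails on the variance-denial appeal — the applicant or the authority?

authority

Stage 1 — burden on applicant; standard: the criminal standard (weight is at least 93).
    (a): 99 ≥ 93 [met]
    (b): 99 ≥ 93 [met]
  The applicant carries Stage 1; the authority now bears the burden.
Stage 2 — burden on authority; standard: clear and convincing evidence (weight exceeds 73).
    (c): 96 − 9 = 87 > 73 [met]
    (d): 78 > 73 [met]
  All elements met. The authority retains the burden for Stage 3.
Stage 3 — burden on authority; standard: clear and convincing evidence (weight exceeds 73).
    (e): 91 > 73 [met]
    (f): 95 − 4 = 91 > 73 [met]
  Stage 3 is satisfied; the onus moves to the applicant.
Stage 4 — burden on applicant; standard: the balance of probabilities (weight is at least 53).
    (g): 68 − 22 = 46 < 53 [not met]
    (h): 81 − 38 = 43 < 53 [not met]
  The applicant does not carry Stage 4.
So the authority prevails.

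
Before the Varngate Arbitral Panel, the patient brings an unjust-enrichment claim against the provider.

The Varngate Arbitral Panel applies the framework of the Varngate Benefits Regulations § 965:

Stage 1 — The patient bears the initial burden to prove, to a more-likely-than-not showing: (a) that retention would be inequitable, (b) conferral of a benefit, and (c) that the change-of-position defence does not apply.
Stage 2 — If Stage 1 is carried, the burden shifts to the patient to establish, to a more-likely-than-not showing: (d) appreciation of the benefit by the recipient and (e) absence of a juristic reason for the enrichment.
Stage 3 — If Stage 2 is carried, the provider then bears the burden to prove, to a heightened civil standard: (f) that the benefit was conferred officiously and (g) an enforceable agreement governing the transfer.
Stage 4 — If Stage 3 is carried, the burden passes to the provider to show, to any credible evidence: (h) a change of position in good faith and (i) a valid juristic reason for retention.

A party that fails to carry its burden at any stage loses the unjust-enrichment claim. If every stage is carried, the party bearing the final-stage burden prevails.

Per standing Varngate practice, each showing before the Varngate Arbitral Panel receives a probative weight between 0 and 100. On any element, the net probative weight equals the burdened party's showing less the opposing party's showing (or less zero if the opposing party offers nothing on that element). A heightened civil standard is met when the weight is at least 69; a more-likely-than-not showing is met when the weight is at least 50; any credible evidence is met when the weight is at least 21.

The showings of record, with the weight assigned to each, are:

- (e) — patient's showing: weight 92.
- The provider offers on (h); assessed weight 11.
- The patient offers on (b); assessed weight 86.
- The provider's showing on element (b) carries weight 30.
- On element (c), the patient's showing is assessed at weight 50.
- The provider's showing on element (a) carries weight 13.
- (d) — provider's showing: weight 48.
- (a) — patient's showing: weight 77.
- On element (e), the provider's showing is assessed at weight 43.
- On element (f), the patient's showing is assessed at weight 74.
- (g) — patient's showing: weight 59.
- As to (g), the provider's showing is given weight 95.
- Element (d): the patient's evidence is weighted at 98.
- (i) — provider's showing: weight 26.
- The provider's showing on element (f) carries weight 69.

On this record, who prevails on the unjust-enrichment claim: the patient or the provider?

provider

At Stage 1 the patient must meet a more-likely-than-not showing (weight is at least 50): on (a) the weight is 77 less the opposing 13 gives net 64, which does reach 50, so (a) meets the standard; on (b) the weight is 86 less the opposing 30 gives net 56, which does reach 50, so (b) meets the standard; on (c) the weight is 50, ≥ 50, so (c) meets the standard.
  Stage 1 carried; the burden remains with the patient.
At Stage 2 the patient must meet a more-likely-than-not showing (weight is at least 50): on (d) the weight is 98 less the opposing 48 gives net 50, which does reach 50, so (d) meets the standard; on (e) the weight is 92 less the opposing 43 gives net 49, which does not reach 50, so (e) does not meet the standard.
  Not every element is met, so the patient fails to carry Stage 2.
The provider prevails.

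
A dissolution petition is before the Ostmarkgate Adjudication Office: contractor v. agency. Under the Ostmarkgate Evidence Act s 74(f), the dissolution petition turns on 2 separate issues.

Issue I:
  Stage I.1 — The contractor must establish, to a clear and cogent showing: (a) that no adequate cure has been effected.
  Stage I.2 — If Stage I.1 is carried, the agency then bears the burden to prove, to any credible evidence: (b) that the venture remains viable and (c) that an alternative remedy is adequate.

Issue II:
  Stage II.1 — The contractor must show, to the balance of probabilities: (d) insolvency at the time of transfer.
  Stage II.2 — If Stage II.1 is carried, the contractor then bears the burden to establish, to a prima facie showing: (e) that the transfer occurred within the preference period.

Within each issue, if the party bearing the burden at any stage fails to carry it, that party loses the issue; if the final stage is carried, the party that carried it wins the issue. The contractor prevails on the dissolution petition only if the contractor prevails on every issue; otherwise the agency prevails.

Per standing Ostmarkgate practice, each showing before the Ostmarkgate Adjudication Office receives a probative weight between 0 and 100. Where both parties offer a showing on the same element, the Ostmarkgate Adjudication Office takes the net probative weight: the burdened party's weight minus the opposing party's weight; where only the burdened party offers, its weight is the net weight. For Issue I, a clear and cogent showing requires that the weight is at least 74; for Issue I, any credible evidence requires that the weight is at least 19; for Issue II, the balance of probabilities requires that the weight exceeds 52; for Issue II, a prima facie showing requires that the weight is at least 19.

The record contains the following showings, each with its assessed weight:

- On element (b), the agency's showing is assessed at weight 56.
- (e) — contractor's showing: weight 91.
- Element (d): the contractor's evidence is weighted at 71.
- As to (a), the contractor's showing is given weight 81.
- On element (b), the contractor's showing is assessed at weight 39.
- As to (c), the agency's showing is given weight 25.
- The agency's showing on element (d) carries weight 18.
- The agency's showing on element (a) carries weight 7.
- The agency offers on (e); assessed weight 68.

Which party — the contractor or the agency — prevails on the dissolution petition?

— Issue I —
Stage I.1 — burden on contractor; standard: a clear and cogent showing (weight is at least 74).
    (a): 81 − 7 = 74 ≥ 74 [met]
  Stage I.1 is satisfied; the onus moves to the agency.
Stage I.2 — burden on agency; standard: any credible evidence (weight is at least 19).
    (b): 56 − 39 = 17 < 19 [not met]
    (c): 25 ≥ 19 [met]
  The agency does not carry Stage I.2.
The contractor prevails on this issue.
— Issue II —
Stage II.1 — burden on contractor; standard: the balance of probabilities (weight exceeds 52).
    (d): 71 − 18 = 53 > 52 [met]
  All elements met. The contractor retains the burden for Stage II.2.
Stage II.2 — burden on contractor; standard: a prima facie showing (weight is at least 19).
    (e): 91 − 68 = 23 ≥ 19 [met]
  All elements met at the final stage.
Every stage carried; the contractor prevails on this issue.
Per-issue: Issue I → contractor; Issue II → contractor. The contractor must prevail on every issue; overall, the contractor prevails.

contractor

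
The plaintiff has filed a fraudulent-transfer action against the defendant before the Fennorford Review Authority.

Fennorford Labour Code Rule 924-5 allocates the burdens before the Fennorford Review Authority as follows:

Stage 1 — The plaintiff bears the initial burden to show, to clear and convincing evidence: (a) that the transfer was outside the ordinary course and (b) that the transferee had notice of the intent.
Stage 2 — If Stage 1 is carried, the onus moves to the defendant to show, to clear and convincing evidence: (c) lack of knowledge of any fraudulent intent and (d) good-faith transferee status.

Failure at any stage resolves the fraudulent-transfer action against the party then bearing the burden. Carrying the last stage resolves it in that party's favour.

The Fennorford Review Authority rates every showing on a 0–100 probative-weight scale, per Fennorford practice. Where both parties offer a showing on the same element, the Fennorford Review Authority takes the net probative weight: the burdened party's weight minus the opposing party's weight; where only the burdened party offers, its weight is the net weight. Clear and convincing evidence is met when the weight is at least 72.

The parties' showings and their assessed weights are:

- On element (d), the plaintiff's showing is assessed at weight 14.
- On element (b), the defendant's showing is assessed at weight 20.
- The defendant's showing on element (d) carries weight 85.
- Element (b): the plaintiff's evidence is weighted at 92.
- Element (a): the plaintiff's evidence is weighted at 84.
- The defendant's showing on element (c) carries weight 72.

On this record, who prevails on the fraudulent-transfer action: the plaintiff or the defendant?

plaintiff

Stage 1 — burden on plaintiff; standard: clear and convincing evidence (weight is at least 72).
    (a): 84 ≥ 72 [met]
    (b): 92 − 20 = 72 ≥ 72 [met]
  All elements met. The burden passes to the defendant.
Stage 2 — burden on defendant; standard: clear and convincing evidence (weight is at least 72).
    (c): 72 ≥ 72 [met]
    (d): 85 − 14 = 71 < 72 [not met]
  Stage 2 not carried; the defendant fails its burden.
The plaintiff prevails.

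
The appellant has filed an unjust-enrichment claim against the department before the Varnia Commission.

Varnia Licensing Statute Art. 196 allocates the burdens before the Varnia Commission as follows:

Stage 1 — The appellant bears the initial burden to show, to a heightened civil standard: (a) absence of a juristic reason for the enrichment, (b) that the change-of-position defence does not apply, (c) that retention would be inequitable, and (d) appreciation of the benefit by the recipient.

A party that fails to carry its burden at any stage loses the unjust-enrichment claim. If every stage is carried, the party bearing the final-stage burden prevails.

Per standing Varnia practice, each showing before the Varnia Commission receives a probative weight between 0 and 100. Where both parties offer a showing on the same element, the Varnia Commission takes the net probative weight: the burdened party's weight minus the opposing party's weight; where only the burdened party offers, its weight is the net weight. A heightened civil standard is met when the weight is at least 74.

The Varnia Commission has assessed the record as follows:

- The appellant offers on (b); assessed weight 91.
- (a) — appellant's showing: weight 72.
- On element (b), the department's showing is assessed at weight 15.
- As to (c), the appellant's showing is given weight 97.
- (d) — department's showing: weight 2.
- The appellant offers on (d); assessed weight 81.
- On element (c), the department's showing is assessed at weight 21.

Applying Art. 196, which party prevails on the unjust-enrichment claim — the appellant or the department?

department

Stage 1 (appellant, a heightened civil standard, weight is at least 74): (a) 72 < 74 — fails; (b) net 91−15=76 ≥ 74 — meets; (c) net 97−21=76 ≥ 74 — meets; (d) net 81−2=79 ≥ 74 — meets.
  Stage 1 not carried; the appellant fails its burden.
The department prevails.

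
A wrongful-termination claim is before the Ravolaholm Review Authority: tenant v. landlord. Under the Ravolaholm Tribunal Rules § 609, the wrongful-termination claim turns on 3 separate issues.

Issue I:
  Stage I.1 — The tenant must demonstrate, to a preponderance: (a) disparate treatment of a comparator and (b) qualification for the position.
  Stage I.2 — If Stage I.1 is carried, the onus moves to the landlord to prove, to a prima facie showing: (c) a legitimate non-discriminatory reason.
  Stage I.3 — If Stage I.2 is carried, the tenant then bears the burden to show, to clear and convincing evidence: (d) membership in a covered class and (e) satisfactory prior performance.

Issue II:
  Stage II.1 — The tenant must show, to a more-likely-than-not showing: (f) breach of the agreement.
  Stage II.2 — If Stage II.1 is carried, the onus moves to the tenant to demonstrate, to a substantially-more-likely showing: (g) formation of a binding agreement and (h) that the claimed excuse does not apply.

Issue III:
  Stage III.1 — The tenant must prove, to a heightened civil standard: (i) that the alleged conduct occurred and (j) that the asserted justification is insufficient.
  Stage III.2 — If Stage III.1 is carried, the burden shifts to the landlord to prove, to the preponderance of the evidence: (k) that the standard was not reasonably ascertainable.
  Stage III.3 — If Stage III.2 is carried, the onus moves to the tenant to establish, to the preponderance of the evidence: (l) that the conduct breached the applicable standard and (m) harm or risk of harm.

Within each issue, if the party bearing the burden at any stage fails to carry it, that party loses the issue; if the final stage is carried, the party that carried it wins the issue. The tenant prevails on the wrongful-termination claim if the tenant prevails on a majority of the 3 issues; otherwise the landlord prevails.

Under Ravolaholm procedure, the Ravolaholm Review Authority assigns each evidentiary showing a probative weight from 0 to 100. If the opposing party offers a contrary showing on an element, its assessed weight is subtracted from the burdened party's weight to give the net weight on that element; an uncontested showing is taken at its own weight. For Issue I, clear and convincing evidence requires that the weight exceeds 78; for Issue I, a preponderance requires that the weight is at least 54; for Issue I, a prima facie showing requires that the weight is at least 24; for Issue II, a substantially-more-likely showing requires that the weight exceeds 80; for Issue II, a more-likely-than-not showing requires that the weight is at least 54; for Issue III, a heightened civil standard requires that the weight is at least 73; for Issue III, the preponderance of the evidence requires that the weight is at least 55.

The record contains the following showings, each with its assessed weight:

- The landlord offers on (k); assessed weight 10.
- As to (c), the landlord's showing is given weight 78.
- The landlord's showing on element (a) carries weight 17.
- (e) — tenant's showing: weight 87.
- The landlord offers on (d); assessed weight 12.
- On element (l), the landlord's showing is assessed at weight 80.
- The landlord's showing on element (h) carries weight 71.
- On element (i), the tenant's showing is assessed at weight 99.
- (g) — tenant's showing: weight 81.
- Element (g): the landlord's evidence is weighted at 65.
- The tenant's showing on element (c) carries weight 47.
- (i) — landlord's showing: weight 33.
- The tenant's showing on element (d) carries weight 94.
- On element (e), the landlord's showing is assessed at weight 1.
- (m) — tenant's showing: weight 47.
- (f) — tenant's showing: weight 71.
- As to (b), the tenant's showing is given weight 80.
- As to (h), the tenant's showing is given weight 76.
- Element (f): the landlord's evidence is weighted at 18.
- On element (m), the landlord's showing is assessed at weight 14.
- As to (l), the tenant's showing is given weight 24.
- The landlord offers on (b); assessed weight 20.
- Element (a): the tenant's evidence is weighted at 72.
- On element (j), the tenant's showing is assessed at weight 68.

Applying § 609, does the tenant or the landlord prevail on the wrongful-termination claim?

landlord

— Issue I —
Stage I.1 — burden on tenant; standard: a preponderance (weight is at least 54).
    (a): 72 − 17 = 55 ≥ 54 [met]
    (b): 80 − 20 = 60 ≥ 54 [met]
  All elements met. The burden passes to the landlord.
Stage I.2 — burden on landlord; standard: a prima facie showing (weight is at least 24).
    (c): 78 − 47 = 31 ≥ 24 [met]
  The landlord carries Stage I.2; the tenant now bears the burden.
Stage I.3 — burden on tenant; standard: clear and convincing evidence (weight exceeds 78).
    (d): 94 − 12 = 82 > 78 [met]
    (e): 87 − 1 = 86 > 78 [met]
  Stage I.3 carried; the final stage is satisfied.
Every stage carried; the tenant prevails on this issue.
— Issue II —
Stage II.1 (tenant, a more-likely-than-not showing, weight is at least 54): (f) net 71−18=53 < 54 — fails.
  Stage II.1 not carried; the tenant fails its burden.
So the landlord prevails on this issue.
— Issue III —
Stage III.1 — burden on tenant; standard: a heightened civil standard (weight is at least 73).
    (i): 99 − 33 = 66 < 73 [not met]
    (j): 68 < 73 [not met]
  Not every element is met, so the tenant fails to carry Stage III.1.
So the landlord prevails on this issue.
Per-issue: Issue I → tenant; Issue II → landlord; Issue III → landlord. The tenant must prevail on a majority of issues; overall, the landlord prevails.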